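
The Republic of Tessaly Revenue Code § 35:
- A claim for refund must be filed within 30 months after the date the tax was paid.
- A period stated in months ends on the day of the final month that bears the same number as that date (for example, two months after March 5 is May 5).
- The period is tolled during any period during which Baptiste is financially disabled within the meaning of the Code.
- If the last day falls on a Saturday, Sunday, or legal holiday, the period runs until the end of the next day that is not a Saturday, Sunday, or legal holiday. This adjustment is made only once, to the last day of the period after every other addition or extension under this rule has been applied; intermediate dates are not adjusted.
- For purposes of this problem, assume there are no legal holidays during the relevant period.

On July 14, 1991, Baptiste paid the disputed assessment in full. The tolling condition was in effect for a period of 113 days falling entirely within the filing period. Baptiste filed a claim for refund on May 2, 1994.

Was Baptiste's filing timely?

30 months after July 14, 1991 is January 14, 1994.
Tolling adds 113 days: January 14, 1994 + 113 days = May 7, 1994.
May 7, 1994 is Saturday; May 8, 1994 is Sunday. The next qualifying day is May 9, 1994.
The deadline is May 9, 1994; the filing on May 2, 1994 is on or before that date.

Yes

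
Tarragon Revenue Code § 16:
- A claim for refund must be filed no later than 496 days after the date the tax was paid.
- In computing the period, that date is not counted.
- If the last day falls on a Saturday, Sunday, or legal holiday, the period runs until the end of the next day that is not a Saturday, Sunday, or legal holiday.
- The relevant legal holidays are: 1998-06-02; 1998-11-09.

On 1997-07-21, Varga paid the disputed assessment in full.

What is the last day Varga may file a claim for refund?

November 30, 1998

496 days after 1997-07-21 is November 29, 1998.
November 29, 1998 is Sunday. The next qualifying day is November 30, 1998.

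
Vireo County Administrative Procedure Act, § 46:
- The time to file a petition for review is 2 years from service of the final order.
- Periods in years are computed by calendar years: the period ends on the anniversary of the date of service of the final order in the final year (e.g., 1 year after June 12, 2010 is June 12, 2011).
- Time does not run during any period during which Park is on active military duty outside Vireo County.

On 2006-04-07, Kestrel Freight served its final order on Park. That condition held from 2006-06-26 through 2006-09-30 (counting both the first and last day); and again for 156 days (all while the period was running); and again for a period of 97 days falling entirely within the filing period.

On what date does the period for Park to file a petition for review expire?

2 years after 2006-04-07 is April 7, 2008.
From June 26, 2006 through September 30, 2006 inclusive is 97 days; tolling adds 97 days: April 7, 2008 + 97 days = July 13, 2008.
Tolling adds 156 days: July 13, 2008 + 156 days = December 16, 2008.
Tolling adds 97 days: December 16, 2008 + 97 days = March 23, 2009.

March 23, 2009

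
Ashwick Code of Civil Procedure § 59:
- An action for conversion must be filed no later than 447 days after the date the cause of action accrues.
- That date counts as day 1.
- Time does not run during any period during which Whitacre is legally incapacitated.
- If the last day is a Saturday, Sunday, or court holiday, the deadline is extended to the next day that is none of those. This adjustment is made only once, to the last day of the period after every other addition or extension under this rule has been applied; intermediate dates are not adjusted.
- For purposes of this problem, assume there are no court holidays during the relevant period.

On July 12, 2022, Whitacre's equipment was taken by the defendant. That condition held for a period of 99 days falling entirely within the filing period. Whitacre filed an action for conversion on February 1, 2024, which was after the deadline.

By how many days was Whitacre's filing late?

24 days

Counting July 12, 2022 as day 1, day 447 is October 1, 2023.
Tolling adds 99 days: October 1, 2023 + 99 days = January 8, 2024.
January 8, 2024 is a Monday and not a court holiday, so no extension applies.
The deadline is January 8, 2024; from January 8, 2024 to February 1, 2024 is 24 days.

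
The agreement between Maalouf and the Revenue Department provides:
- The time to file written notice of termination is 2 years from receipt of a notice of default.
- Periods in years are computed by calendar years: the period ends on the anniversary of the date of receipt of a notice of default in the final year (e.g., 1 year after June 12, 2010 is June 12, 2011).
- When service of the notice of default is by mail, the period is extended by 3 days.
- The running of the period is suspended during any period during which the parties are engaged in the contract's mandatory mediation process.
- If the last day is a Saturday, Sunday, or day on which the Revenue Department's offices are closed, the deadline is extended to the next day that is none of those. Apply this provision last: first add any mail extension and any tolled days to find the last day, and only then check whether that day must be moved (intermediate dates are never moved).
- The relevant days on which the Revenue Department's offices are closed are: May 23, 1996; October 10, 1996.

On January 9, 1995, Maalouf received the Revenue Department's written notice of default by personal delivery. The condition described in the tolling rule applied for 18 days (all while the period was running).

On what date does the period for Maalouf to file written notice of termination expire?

January 27, 1997

2 years after January 9, 1995 is January 9, 1997.
Service was not by mail, so no mail extension applies.
Tolling adds 18 days: January 9, 1997 + 18 days = January 27, 1997.
January 27, 1997 is a Monday and not a day on which the Revenue Department's offices are closed, so no extension applies.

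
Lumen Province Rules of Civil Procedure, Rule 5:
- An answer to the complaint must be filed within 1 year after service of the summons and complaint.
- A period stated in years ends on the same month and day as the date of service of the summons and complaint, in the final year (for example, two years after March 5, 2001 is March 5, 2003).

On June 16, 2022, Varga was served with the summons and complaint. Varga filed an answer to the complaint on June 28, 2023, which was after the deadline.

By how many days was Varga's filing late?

1 year after June 16, 2022 is June 16, 2023.
The deadline is June 16, 2023; from June 16, 2023 to June 28, 2023 is 12 days.

12 days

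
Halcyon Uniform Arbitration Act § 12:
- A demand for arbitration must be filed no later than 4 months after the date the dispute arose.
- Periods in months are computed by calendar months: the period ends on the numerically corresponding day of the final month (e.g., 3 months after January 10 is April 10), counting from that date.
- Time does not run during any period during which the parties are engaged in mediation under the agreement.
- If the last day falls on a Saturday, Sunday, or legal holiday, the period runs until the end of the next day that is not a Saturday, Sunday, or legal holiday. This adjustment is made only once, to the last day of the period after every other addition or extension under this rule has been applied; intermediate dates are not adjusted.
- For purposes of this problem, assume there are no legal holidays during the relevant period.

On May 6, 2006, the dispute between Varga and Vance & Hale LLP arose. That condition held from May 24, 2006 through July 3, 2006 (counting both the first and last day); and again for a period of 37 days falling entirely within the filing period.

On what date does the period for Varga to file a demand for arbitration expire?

4 months after May 6, 2006 is September 6, 2006.
From May 24, 2006 through July 3, 2006 inclusive is 41 days; tolling adds 41 days: September 6, 2006 + 41 days = October 17, 2006.
Tolling adds 37 days: October 17, 2006 + 37 days = November 23, 2006.
November 23, 2006 is a Thursday and not a legal holiday, so no extension applies.

November 23, 2006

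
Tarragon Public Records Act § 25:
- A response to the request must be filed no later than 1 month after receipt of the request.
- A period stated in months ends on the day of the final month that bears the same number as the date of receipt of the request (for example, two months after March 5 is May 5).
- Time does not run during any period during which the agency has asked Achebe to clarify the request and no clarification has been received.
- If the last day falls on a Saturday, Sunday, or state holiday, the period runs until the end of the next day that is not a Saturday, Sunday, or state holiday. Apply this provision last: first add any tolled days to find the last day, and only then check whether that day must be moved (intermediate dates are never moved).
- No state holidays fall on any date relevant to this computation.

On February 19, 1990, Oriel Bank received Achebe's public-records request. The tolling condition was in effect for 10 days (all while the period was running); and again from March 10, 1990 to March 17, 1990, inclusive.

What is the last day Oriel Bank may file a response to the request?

April 6, 1990

1 month after February 19, 1990 is March 19, 1990.
Tolling adds 10 days: March 19, 1990 + 10 days = March 29, 1990.
From March 10, 1990 through March 17, 1990 inclusive is 8 days; tolling adds 8 days: March 29, 1990 + 8 days = April 6, 1990.
April 6, 1990 is a Friday and not a state holiday, so no extension applies.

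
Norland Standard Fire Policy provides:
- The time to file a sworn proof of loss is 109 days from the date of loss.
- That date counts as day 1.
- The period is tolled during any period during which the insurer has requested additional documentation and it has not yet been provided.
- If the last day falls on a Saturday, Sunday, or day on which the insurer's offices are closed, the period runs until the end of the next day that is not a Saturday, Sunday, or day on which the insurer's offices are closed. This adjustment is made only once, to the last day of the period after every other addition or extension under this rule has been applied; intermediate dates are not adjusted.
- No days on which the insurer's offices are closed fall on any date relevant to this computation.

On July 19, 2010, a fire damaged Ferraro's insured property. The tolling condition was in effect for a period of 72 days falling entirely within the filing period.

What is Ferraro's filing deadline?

January 17, 2011

Counting July 19, 2010 as day 1, day 109 is November 4, 2010.
Tolling adds 72 days: November 4, 2010 + 72 days = January 15, 2011.
January 15, 2011 is Saturday; January 16, 2011 is Sunday. The next qualifying day is January 17, 2011.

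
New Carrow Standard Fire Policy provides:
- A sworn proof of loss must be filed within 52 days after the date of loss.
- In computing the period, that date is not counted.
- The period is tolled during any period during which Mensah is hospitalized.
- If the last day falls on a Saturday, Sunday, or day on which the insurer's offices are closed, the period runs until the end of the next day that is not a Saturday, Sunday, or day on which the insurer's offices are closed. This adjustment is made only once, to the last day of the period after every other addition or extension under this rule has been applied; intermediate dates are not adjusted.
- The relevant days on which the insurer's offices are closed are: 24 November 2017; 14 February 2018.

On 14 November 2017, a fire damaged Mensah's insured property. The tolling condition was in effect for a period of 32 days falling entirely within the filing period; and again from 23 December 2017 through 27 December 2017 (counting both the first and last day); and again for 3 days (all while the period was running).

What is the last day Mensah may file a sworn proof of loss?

February 15, 2018

52 days after 14 November 2017 is January 5, 2018.
Tolling adds 32 days: January 5, 2018 + 32 days = February 6, 2018.
From December 23, 2017 through December 27, 2017 inclusive is 5 days; tolling adds 5 days: February 6, 2018 + 5 days = February 11, 2018.
Tolling adds 3 days: February 11, 2018 + 3 days = February 14, 2018.
February 14, 2018 is a listed holiday. The next qualifying day is February 15, 2018.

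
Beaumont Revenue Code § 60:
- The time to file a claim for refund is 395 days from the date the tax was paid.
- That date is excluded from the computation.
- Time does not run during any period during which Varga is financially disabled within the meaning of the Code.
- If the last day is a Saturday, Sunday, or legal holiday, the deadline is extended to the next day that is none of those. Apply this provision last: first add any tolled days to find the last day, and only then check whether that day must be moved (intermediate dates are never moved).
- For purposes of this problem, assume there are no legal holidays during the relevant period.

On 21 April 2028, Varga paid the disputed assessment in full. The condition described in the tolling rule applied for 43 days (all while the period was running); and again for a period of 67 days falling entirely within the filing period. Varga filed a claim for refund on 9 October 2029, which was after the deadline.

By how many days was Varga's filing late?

29 days

395 days after 21 April 2028 is May 21, 2029.
Tolling adds 43 days: May 21, 2029 + 43 days = July 3, 2029.
Tolling adds 67 days: July 3, 2029 + 67 days = September 8, 2029.
September 8, 2029 is Saturday; September 9, 2029 is Sunday. The next qualifying day is September 10, 2029.
The deadline is September 10, 2029; from September 10, 2029 to October 9, 2029 is 29 days.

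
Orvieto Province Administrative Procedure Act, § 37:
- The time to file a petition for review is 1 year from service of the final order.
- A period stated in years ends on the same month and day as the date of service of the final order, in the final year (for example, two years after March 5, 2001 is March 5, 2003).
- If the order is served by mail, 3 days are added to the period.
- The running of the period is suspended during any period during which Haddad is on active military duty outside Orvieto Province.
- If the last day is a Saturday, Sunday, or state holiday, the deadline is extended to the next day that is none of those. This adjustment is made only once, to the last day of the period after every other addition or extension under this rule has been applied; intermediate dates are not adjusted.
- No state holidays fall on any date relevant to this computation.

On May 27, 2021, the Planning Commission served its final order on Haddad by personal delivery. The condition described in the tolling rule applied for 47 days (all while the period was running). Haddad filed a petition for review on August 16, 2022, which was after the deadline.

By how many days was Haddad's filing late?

1 year after May 27, 2021 is May 27, 2022.
Service was not by mail, so no mail extension applies.
Tolling adds 47 days: May 27, 2022 + 47 days = July 13, 2022.
July 13, 2022 is a Wednesday and not a state holiday, so no extension applies.
The deadline is July 13, 2022; from July 13, 2022 to August 16, 2022 is 34 days.

34 days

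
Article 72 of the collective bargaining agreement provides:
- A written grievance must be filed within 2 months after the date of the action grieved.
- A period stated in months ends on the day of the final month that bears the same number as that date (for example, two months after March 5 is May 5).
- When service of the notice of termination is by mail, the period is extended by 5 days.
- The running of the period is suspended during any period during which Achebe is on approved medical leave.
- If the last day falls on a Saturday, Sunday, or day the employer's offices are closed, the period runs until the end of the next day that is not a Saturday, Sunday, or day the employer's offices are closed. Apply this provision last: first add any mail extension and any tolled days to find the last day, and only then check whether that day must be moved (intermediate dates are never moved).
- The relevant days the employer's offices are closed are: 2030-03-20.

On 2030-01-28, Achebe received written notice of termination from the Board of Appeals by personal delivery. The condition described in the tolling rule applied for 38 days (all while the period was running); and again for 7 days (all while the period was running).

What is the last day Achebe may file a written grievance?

2 months after 2030-01-28 is March 28, 2030.
Service was not by mail, so no mail extension applies.
Tolling adds 38 days: March 28, 2030 + 38 days = May 5, 2030.
Tolling adds 7 days: May 5, 2030 + 7 days = May 12, 2030.
May 12, 2030 is Sunday. The next qualifying day is May 13, 2030.

May 13, 2030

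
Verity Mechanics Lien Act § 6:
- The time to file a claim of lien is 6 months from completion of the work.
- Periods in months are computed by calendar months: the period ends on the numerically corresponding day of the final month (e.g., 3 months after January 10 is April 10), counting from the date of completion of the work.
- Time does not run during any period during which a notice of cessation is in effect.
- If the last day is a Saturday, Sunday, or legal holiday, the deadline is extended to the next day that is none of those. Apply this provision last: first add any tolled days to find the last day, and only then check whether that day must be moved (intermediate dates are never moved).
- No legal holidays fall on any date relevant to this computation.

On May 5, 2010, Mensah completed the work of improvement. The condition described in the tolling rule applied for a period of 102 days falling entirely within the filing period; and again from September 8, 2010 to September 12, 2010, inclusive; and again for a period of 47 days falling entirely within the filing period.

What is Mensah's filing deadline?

April 8, 2011

6 months after May 5, 2010 is November 5, 2010.
Tolling adds 102 days: November 5, 2010 + 102 days = February 15, 2011.
From September 8, 2010 through September 12, 2010 inclusive is 5 days; tolling adds 5 days: February 15, 2011 + 5 days = February 20, 2011.
Tolling adds 47 days: February 20, 2011 + 47 days = April 8, 2011.
April 8, 2011 is a Friday and not a legal holiday, so no extension applies.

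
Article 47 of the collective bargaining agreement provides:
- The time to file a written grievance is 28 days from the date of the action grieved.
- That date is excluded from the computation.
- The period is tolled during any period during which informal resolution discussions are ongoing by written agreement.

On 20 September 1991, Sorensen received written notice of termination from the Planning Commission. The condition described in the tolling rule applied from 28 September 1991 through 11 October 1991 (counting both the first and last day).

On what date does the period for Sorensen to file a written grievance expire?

November 1, 1991

28 days after 20 September 1991 is October 18, 1991.
From September 28, 1991 through October 11, 1991 inclusive is 14 days; tolling adds 14 days: October 18, 1991 + 14 days = November 1, 1991.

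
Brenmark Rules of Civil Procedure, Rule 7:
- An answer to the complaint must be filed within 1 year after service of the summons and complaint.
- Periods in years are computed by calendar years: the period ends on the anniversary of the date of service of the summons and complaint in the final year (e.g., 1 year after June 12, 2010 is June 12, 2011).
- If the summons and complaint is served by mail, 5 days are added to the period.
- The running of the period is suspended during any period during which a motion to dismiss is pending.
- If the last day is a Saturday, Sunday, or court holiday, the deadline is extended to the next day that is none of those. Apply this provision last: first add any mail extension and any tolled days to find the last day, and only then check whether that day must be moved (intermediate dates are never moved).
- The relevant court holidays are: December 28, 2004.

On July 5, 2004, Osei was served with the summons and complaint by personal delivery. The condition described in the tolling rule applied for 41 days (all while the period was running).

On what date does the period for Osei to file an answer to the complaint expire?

August 15, 2005

1 year after July 5, 2004 is July 5, 2005.
Service was not by mail, so no mail extension applies.
Tolling adds 41 days: July 5, 2005 + 41 days = August 15, 2005.
August 15, 2005 is a Monday and not a court holiday, so no extension applies.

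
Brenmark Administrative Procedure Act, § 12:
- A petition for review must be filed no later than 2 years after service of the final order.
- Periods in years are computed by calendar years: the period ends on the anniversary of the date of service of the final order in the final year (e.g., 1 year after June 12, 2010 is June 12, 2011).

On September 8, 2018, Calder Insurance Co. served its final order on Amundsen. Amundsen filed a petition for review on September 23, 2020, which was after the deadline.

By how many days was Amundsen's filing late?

15 days

2 years after September 8, 2018 is September 8, 2020.
The deadline is September 8, 2020; from September 8, 2020 to September 23, 2020 is 15 days.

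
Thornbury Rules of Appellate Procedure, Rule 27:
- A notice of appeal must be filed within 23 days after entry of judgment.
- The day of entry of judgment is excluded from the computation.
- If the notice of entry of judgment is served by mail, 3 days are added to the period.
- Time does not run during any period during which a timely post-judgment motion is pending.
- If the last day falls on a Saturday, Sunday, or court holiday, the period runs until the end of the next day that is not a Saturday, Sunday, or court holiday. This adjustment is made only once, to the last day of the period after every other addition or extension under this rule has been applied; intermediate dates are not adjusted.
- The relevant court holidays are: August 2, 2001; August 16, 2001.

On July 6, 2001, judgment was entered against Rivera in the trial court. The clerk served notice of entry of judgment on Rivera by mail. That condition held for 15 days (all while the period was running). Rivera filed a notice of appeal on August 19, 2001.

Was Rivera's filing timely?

23 days after July 6, 2001 is July 29, 2001.
Service was by mail, adding 3 days: July 29, 2001 + 3 days = August 1, 2001.
Tolling adds 15 days: August 1, 2001 + 15 days = August 16, 2001.
August 16, 2001 is a listed holiday. The next qualifying day is August 17, 2001.
The deadline is August 17, 2001; the filing on August 19, 2001 is after that date.

No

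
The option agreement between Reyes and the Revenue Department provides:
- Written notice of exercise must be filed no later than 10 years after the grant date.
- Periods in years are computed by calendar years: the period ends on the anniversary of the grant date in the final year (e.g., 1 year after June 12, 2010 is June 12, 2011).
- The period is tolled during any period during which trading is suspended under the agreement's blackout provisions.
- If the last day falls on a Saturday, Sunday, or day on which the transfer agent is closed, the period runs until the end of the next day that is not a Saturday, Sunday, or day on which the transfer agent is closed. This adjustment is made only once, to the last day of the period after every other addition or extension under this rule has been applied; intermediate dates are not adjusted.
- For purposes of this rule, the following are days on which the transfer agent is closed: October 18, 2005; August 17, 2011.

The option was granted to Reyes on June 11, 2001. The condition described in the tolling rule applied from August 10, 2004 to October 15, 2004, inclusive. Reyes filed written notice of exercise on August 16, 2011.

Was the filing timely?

10 years after June 11, 2001 is June 11, 2011.
From August 10, 2004 through October 15, 2004 inclusive is 67 days; tolling adds 67 days: June 11, 2011 + 67 days = August 17, 2011.
August 17, 2011 is a listed holiday. The next qualifying day is August 18, 2011.
The deadline is August 18, 2011; the filing on August 16, 2011 is on or before that date.

Yes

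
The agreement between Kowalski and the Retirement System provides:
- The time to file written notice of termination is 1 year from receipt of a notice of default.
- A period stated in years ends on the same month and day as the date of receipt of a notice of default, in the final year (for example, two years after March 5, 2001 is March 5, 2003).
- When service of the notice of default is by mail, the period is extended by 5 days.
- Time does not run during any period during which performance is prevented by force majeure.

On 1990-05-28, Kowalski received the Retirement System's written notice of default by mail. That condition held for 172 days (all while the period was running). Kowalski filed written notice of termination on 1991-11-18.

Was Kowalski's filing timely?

Yes

1 year after 1990-05-28 is May 28, 1991.
Service was by mail, adding 5 days: May 28, 1991 + 5 days = June 2, 1991.
Tolling adds 172 days: June 2, 1991 + 172 days = November 21, 1991.
The deadline is November 21, 1991; the filing on November 18, 1991 is on or before that date.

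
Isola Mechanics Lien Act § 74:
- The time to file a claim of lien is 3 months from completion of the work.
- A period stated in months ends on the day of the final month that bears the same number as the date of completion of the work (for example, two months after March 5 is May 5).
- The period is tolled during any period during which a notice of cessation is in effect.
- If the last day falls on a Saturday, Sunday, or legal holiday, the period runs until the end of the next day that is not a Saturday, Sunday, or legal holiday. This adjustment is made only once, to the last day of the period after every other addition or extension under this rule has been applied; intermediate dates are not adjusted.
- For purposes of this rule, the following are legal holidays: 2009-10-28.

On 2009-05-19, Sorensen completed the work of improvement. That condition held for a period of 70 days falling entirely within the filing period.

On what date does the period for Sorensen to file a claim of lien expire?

3 months after 2009-05-19 is August 19, 2009.
Tolling adds 70 days: August 19, 2009 + 70 days = October 28, 2009.
October 28, 2009 is a listed holiday. The next qualifying day is October 29, 2009.

October 29, 2009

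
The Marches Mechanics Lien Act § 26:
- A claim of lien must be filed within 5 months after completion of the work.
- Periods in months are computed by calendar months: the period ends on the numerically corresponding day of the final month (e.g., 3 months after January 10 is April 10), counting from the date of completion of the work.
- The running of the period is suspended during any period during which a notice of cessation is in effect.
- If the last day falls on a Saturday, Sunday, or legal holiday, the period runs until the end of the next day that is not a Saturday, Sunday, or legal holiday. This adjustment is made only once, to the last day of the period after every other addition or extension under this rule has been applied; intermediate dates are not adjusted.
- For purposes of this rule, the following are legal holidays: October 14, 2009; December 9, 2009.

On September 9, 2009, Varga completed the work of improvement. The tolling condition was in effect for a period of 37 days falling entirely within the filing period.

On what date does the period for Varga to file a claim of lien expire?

March 18, 2010

5 months after September 9, 2009 is February 9, 2010.
Tolling adds 37 days: February 9, 2010 + 37 days = March 18, 2010.
March 18, 2010 is a Thursday and not a legal holiday, so no extension applies.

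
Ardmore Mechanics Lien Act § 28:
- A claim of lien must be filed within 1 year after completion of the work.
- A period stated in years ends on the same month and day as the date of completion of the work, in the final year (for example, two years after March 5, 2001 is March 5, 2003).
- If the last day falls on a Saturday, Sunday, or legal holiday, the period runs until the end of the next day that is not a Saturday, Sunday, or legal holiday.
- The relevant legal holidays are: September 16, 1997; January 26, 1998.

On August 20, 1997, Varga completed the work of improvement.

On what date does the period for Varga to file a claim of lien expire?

1 year after August 20, 1997 is August 20, 1998.
August 20, 1998 is a Thursday and not a legal holiday, so no extension applies.

August 20, 1998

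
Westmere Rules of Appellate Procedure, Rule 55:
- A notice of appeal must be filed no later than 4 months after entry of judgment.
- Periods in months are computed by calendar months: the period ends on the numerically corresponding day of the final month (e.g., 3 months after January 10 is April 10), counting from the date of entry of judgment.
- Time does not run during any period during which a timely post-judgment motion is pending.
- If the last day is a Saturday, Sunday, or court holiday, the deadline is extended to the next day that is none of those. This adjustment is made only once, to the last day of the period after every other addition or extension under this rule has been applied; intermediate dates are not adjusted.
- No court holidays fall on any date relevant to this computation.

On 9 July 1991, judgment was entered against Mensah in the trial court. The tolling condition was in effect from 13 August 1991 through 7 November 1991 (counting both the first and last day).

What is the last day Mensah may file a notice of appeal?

4 months after 9 July 1991 is November 9, 1991.
From August 13, 1991 through November 7, 1991 inclusive is 87 days; tolling adds 87 days: November 9, 1991 + 87 days = February 4, 1992.
February 4, 1992 is a Tuesday and not a court holiday, so no extension applies.

February 4, 1992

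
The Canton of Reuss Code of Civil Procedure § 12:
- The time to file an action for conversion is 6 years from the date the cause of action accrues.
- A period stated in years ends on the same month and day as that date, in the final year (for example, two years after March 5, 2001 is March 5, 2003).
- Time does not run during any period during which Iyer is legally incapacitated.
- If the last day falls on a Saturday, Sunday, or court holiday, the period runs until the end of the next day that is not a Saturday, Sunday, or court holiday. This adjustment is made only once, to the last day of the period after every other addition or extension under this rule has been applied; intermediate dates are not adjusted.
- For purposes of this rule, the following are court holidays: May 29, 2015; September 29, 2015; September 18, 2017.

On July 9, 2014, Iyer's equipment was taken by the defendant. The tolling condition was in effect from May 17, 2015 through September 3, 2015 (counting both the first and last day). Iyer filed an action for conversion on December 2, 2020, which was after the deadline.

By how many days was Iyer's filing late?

6 years after July 9, 2014 is July 9, 2020.
From May 17, 2015 through September 3, 2015 inclusive is 110 days; tolling adds 110 days: July 9, 2020 + 110 days = October 27, 2020.
October 27, 2020 is a Tuesday and not a court holiday, so no extension applies.
The deadline is October 27, 2020; from October 27, 2020 to December 2, 2020 is 36 days.

36 days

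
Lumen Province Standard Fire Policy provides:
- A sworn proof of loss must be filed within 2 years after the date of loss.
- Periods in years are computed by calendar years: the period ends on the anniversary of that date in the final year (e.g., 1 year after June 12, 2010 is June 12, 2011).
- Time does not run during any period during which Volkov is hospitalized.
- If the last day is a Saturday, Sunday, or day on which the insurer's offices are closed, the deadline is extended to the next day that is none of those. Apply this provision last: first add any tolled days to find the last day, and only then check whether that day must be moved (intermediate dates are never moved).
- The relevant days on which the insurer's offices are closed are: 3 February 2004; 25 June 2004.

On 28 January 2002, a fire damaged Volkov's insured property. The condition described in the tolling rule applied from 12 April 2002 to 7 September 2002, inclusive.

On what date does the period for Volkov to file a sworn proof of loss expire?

June 28, 2004

2 years after 28 January 2002 is January 28, 2004.
From April 12, 2002 through September 7, 2002 inclusive is 149 days; tolling adds 149 days: January 28, 2004 + 149 days = June 25, 2004.
June 25, 2004 is a listed holiday; June 26, 2004 is Saturday; June 27, 2004 is Sunday. The next qualifying day is June 28, 2004.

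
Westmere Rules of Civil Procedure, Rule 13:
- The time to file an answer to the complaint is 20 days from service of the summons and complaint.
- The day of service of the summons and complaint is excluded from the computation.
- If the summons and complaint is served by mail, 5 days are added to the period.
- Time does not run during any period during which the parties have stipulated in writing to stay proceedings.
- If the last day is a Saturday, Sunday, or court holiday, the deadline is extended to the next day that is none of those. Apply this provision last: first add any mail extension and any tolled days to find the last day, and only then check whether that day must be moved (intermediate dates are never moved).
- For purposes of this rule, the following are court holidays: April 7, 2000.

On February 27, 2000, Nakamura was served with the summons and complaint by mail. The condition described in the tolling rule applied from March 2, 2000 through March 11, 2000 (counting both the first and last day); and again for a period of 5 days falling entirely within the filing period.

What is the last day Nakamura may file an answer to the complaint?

April 10, 2000

20 days after February 27, 2000 is March 18, 2000.
Service was by mail, adding 5 days: March 18, 2000 + 5 days = March 23, 2000.
From March 2, 2000 through March 11, 2000 inclusive is 10 days; tolling adds 10 days: March 23, 2000 + 10 days = April 2, 2000.
Tolling adds 5 days: April 2, 2000 + 5 days = April 7, 2000.
April 7, 2000 is a listed holiday; April 8, 2000 is Saturday; April 9, 2000 is Sunday. The next qualifying day is April 10, 2000.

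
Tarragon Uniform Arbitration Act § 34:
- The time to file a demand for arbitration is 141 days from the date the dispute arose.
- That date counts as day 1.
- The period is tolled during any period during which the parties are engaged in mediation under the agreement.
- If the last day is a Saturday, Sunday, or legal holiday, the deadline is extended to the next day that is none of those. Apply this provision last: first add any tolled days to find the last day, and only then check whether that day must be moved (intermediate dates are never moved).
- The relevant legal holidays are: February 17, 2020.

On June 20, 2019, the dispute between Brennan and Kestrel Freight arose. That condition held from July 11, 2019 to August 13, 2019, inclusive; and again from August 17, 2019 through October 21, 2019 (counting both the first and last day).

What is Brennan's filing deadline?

February 18, 2020

Counting June 20, 2019 as day 1, day 141 is November 7, 2019.
From July 11, 2019 through August 13, 2019 inclusive is 34 days; tolling adds 34 days: November 7, 2019 + 34 days = December 11, 2019.
From August 17, 2019 through October 21, 2019 inclusive is 66 days; tolling adds 66 days: December 11, 2019 + 66 days = February 15, 2020.
February 15, 2020 is Saturday; February 16, 2020 is Sunday; February 17, 2020 is a listed holiday. The next qualifying day is February 18, 2020.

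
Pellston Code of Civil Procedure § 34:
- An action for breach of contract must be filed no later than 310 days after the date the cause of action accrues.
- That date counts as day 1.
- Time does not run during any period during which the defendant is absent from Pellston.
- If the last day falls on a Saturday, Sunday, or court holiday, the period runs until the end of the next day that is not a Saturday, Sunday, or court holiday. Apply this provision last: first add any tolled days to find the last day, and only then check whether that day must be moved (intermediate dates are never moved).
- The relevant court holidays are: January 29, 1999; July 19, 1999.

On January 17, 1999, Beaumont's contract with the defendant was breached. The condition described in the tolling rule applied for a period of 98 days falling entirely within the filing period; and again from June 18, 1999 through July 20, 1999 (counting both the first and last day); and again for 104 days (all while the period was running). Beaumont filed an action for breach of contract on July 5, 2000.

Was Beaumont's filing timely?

Counting January 17, 1999 as day 1, day 310 is November 22, 1999.
Tolling adds 98 days: November 22, 1999 + 98 days = February 28, 2000.
From June 18, 1999 through July 20, 1999 inclusive is 33 days; tolling adds 33 days: February 28, 2000 + 33 days = April 1, 2000.
Tolling adds 104 days: April 1, 2000 + 104 days = July 14, 2000.
July 14, 2000 is a Friday and not a court holiday, so no extension applies.
The deadline is July 14, 2000; the filing on July 5, 2000 is on or before that date.

Yes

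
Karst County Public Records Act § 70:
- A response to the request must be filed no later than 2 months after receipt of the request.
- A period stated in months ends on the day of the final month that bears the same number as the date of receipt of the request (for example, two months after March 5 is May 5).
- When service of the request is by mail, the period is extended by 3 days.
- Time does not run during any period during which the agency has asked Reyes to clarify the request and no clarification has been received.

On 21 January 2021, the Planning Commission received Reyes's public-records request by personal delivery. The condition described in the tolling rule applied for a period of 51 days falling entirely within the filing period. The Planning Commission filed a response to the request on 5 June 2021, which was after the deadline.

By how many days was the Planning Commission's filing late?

25 days

2 months after 21 January 2021 is March 21, 2021.
Service was not by mail, so no mail extension applies.
Tolling adds 51 days: March 21, 2021 + 51 days = May 11, 2021.
The deadline is May 11, 2021; from May 11, 2021 to June 5, 2021 is 25 days.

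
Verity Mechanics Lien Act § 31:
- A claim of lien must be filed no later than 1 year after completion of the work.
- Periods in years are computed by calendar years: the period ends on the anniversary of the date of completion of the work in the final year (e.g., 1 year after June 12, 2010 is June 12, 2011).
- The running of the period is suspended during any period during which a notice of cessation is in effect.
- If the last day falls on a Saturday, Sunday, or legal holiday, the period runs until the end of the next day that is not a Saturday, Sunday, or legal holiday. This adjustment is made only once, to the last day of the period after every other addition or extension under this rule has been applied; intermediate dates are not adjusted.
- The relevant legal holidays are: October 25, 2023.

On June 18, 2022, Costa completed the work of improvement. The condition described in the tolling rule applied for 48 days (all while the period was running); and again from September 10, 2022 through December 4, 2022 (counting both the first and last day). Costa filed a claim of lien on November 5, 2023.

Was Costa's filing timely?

No

1 year after June 18, 2022 is June 18, 2023.
Tolling adds 48 days: June 18, 2023 + 48 days = August 5, 2023.
From September 10, 2022 through December 4, 2022 inclusive is 86 days; tolling adds 86 days: August 5, 2023 + 86 days = October 30, 2023.
October 30, 2023 is a Monday and not a legal holiday, so no extension applies.
The deadline is October 30, 2023; the filing on November 5, 2023 is after that date.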